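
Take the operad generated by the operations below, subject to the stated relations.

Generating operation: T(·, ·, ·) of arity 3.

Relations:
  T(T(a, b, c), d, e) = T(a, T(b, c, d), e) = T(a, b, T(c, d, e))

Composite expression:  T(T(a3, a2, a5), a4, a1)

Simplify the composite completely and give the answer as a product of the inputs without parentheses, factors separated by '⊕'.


a3 ⊕ a2 ⊕ a5 ⊕ a4 ⊕ a1


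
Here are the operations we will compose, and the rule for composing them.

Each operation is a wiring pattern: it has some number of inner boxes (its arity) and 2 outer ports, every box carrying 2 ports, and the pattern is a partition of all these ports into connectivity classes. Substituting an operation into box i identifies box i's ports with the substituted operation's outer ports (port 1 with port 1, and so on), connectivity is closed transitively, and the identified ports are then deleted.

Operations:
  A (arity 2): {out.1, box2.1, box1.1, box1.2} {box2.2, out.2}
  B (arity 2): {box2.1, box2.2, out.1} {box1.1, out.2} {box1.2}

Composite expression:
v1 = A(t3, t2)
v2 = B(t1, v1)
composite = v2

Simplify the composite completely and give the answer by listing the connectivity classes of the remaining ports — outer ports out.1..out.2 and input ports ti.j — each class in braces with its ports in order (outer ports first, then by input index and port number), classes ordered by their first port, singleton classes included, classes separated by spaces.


{out.1, t2.1, t2.2, t3.1, t3.2} {out.2, t1.1} {t1.2}


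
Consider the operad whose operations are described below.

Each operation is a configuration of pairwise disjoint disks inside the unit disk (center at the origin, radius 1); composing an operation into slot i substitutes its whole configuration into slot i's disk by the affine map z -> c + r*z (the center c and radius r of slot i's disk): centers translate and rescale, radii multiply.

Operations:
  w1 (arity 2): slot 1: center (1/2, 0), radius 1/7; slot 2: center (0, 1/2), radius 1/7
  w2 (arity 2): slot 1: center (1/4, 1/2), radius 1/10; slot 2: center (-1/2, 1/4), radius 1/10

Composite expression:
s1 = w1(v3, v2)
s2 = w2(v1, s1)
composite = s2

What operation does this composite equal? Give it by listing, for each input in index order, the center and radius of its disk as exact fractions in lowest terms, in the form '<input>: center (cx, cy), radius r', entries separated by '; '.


v1: center (1/4, 1/2), radius 1/10; v2: center (-1/2, 3/10), radius 1/70; v3: center (-9/20, 1/4), radius 1/70

Below w2, radii multiply path by path; the v-disk centers shift.
input v1: composing its 1 substitution step yields center (1/4, 1/2), radius 1/10
input v3: composing its 2 substitution steps yields center (-9/20, 1/4), radius 1/70
input v2: composing its 2 substitution steps yields center (-1/2, 3/10), radius 1/70


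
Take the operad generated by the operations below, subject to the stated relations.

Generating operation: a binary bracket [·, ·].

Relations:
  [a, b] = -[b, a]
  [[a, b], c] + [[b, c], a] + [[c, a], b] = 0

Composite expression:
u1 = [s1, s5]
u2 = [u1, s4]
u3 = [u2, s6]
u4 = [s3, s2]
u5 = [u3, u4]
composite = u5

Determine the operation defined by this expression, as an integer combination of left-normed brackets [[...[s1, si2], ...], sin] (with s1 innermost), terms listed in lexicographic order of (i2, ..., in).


-[[[[[s1, s5], s4], s6], s2], s3] + [[[[[s1, s5], s4], s6], s3], s2]

Antisymmetry and Jacobi reduce to s1-anchored left-normed brackets.
Composite bracket: [[[[s1, s5], s4], s6], [s3, s2]]
The bracket unfolds into 32 signed words via [a, b] = ab - ba (2^5 = 32).
The s1-initial words carry the normal form:
  word s1s5s4s6s2s3 has sign -1, contributing -[[[[[s1, s5], s4], s6], s2], s3]
  word s1s5s4s6s3s2 has sign +1, contributing +[[[[[s1, s5], s4], s6], s3], s2]


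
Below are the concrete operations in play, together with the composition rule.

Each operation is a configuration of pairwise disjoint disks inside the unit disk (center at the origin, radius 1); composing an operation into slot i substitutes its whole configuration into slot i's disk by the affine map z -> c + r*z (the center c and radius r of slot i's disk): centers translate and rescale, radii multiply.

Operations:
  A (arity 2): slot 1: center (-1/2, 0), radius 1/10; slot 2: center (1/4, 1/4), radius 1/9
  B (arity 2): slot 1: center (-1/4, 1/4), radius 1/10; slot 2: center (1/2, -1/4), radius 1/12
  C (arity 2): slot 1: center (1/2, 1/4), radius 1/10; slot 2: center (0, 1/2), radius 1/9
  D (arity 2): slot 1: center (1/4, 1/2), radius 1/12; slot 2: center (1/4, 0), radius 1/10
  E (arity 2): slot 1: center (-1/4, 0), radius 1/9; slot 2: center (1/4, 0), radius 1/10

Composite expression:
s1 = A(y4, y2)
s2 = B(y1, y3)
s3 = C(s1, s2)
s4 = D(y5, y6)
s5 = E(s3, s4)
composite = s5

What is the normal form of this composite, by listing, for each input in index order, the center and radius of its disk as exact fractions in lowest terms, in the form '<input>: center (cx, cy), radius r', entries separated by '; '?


Follow each y-input down from E: c' goes to c + r*c', radius to r*r'.
for y4, the 3-step affine chain lands on center (-1/5, 1/36), radius 1/900
for y2, the 3-step affine chain lands on center (-23/120, 11/360), radius 1/810
for y1, the 3-step affine chain lands on center (-41/162, 19/324), radius 1/810
for y3, the 3-step affine chain lands on center (-79/324, 17/324), radius 1/972
for y5, the 2-step affine chain lands on center (11/40, 1/20), radius 1/120
for y6, the 2-step affine chain lands on center (11/40, 0), radius 1/100

y1: center (-41/162, 19/324), radius 1/810; y2: center (-23/120, 11/360), radius 1/810; y3: center (-79/324, 17/324), radius 1/972; y4: center (-1/5, 1/36), radius 1/900; y5: center (11/40, 1/20), radius 1/120; y6: center (11/40, 0), radius 1/100


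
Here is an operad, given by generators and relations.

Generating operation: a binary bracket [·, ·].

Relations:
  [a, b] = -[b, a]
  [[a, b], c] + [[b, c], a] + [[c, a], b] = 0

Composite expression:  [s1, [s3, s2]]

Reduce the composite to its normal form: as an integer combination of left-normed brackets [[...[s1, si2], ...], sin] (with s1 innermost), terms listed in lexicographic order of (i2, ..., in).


-[[s1, s2], s3] + [[s1, s3], s2]

Expand each bracket as ab - ba; the s1-initial words give the coefficients.
Composite bracket: [s1, [s3, s2]]
Expanding via [a, b] = ab - ba: 4 signed words (2^2 = 4).
The s1-initial words carry the normal form:
  the word s1s2s3 carries sign -1 and contributes -[[s1, s2], s3]
  the word s1s3s2 carries sign +1 and contributes +[[s1, s3], s2]


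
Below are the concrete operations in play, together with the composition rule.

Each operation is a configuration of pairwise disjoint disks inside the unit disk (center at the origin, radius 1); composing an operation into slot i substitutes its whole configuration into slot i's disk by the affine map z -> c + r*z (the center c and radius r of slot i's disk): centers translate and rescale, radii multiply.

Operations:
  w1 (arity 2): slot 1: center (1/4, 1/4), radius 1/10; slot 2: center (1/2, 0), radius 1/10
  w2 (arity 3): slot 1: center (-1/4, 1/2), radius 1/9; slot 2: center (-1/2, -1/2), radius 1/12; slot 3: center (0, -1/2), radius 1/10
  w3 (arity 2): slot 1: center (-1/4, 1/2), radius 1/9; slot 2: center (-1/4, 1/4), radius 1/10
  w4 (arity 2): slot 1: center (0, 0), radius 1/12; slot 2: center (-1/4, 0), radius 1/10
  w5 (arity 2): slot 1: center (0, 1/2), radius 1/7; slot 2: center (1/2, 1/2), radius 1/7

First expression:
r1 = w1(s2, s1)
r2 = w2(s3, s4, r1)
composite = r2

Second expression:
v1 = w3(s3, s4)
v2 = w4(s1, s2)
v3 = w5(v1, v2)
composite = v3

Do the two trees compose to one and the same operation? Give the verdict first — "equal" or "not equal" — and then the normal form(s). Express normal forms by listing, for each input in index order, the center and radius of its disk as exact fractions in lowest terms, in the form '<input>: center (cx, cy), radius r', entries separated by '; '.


not equal; first: s1: center (1/20, -1/2), radius 1/100; s2: center (1/40, -19/40), radius 1/100; s3: center (-1/4, 1/2), radius 1/9; s4: center (-1/2, -1/2), radius 1/12; second: s1: center (1/2, 1/2), radius 1/84; s2: center (13/28, 1/2), radius 1/70; s3: center (-1/28, 4/7), radius 1/63; s4: center (-1/28, 15/28), radius 1/70

In normal form, the first expression is s1: center (1/20, -1/2), radius 1/100; s2: center (1/40, -19/40), radius 1/100; s3: center (-1/4, 1/2), radius 1/9; s4: center (-1/2, -1/2), radius 1/12
In normal form, the second expression is s1: center (1/2, 1/2), radius 1/84; s2: center (13/28, 1/2), radius 1/70; s3: center (-1/28, 4/7), radius 1/63; s4: center (-1/28, 15/28), radius 1/70
No match — not equal.


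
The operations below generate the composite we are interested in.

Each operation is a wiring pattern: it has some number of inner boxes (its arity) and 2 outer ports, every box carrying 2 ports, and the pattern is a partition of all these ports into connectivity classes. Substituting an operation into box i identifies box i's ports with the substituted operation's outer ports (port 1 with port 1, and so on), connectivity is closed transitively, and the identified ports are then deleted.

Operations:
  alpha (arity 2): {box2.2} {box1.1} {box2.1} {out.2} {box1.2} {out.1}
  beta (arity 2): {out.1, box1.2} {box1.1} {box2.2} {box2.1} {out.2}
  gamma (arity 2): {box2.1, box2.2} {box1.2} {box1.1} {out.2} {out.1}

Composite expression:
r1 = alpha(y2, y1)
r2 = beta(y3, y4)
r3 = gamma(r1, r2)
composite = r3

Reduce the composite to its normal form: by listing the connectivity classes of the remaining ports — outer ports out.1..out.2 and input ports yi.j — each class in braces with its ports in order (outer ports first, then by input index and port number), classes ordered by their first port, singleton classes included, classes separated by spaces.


{out.1} {out.2} {y1.1} {y1.2} {y2.1} {y2.2} {y3.1} {y3.2} {y4.1} {y4.2}

Treat the ports identified at gamma as solder joints: merge, then drop.
alpha over (y2, y1) gives {out.1} {out.2} {y1.1} {y1.2} {y2.1} {y2.2}, out.j being that stage's outer ports
beta over (y3, y4) gives {out.1, y3.2} {out.2} {y3.1} {y4.1} {y4.2}, out.j being that stage's outer ports
gamma over (y2, y1, y3, y4) gives {out.1} {out.2} {y1.1} {y1.2} {y2.1} {y2.2} {y3.1} {y3.2} {y4.1} {y4.2}, out.j being that stage's outer ports


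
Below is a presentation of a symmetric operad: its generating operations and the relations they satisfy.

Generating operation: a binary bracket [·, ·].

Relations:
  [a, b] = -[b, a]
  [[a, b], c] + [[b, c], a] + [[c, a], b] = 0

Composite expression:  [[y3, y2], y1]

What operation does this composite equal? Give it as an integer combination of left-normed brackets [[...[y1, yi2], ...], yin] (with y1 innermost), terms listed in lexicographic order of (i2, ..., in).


[[y1, y2], y3] - [[y1, y3], y2]

A multilinear Lie element is pinned by y1-initial words (y1 innermost).
Composite bracket: [[y3, y2], y1]
Under [a, b] = ab - ba we get 4 signed associative words (2^2 = 4).
Collect the words opening with y1:
  y1y2y3 (sign +1) contributes +[[y1, y2], y3]
  y1y3y2 (sign -1) contributes -[[y1, y3], y2]


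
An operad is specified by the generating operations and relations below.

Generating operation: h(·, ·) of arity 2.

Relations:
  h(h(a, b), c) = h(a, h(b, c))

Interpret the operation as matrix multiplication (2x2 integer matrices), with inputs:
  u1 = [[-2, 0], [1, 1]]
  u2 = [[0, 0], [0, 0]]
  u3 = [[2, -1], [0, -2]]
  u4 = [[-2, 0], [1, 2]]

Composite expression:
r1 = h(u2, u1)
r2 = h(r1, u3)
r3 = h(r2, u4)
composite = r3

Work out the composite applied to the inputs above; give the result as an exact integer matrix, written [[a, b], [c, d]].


[[0, 0], [0, 0]]

h(u2, u1) = [[0, 0], [0, 0]]
h(h(u2, u1), u3) = [[0, 0], [0, 0]]
h(h(h(u2, u1), u3), u4) = [[0, 0], [0, 0]]


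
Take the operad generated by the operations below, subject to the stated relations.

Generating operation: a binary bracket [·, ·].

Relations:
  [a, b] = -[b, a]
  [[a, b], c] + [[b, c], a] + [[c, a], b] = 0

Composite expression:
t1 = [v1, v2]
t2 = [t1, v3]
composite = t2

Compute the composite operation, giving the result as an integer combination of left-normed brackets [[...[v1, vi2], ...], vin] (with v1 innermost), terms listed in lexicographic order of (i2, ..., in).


Left-normed coefficients sit on the v1-initial expansion words.
Composite bracket: [[v1, v2], v3]
Full expansion: 4 signed words from ab - ba (2^2 = 4).
Collect the words opening with v1:
  from v1v2v3, sign +1: term +[[v1, v2], v3]

[[v1, v2], v3]


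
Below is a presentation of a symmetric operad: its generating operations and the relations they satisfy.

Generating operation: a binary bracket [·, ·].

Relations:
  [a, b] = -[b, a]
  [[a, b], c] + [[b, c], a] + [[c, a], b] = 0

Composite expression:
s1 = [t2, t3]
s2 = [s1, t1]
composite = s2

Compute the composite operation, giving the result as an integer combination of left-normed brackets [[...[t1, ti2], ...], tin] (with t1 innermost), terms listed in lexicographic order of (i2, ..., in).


-[[t1, t2], t3] + [[t1, t3], t2]


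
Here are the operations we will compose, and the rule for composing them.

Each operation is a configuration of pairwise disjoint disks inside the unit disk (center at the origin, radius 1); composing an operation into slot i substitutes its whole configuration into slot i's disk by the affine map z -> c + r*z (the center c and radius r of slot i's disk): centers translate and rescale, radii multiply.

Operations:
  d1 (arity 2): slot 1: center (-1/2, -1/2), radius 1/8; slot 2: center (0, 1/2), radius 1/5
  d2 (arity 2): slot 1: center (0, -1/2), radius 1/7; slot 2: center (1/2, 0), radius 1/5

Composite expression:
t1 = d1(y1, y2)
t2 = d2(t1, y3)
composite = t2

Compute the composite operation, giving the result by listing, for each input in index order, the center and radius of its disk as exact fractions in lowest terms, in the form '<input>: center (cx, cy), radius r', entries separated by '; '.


Each y-disk chains the slot maps above it in d2; radii multiply.
tracing y1 down its 2-map path: center (-1/14, -4/7), radius 1/56
tracing y2 down its 2-map path: center (0, -3/7), radius 1/35
tracing y3 down its 1-map path: center (1/2, 0), radius 1/5

y1: center (-1/14, -4/7), radius 1/56; y2: center (0, -3/7), radius 1/35; y3: center (1/2, 0), radius 1/5


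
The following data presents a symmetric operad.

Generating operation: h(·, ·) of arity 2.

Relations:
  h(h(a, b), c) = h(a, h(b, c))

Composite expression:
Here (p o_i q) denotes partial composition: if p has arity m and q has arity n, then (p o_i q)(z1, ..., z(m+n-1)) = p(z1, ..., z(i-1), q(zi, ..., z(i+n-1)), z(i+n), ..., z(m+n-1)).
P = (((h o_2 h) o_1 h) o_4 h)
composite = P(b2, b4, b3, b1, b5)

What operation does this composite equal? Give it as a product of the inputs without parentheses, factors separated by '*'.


b2 * b4 * b3 * b1 * b5

Key point: h is associative — brackets drop, the b-order remains.
h(b2, b4) flattens to b2 * b4
h(b1, b5) flattens to b1 * b5
h(b3, h(b1, b5)) flattens to b3 * b1 * b5
h(h(b2, b4), h(b3, h(b1, b5))) flattens to b2 * b4 * b3 * b1 * b5


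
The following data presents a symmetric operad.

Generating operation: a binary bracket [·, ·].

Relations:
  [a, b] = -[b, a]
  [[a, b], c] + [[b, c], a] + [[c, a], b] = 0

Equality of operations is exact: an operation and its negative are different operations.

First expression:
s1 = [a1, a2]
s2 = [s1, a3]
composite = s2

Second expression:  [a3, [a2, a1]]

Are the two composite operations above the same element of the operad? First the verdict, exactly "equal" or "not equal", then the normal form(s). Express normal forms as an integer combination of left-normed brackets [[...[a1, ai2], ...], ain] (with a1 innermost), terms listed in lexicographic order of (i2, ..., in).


equal; both compose to [[a1, a2], a3]

The first expression reduces to [[a1, a2], a3]
The second expression reduces to [[a1, a2], a3]
One common form — equal.


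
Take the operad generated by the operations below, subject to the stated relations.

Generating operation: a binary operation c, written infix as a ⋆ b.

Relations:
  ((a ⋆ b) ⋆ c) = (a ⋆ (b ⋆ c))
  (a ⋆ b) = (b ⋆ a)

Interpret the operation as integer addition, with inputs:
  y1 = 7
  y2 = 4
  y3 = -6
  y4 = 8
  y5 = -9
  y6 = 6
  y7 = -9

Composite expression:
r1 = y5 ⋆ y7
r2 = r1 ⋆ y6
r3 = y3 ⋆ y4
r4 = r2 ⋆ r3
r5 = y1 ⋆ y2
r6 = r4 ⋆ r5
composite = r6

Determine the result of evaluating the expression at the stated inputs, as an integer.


1

(y5 ⋆ y7) = -18
((y5 ⋆ y7) ⋆ y6) = -12
(y3 ⋆ y4) = 2
(((y5 ⋆ y7) ⋆ y6) ⋆ (y3 ⋆ y4)) = -10
(y1 ⋆ y2) = 11
((((y5 ⋆ y7) ⋆ y6) ⋆ (y3 ⋆ y4)) ⋆ (y1 ⋆ y2)) = 1


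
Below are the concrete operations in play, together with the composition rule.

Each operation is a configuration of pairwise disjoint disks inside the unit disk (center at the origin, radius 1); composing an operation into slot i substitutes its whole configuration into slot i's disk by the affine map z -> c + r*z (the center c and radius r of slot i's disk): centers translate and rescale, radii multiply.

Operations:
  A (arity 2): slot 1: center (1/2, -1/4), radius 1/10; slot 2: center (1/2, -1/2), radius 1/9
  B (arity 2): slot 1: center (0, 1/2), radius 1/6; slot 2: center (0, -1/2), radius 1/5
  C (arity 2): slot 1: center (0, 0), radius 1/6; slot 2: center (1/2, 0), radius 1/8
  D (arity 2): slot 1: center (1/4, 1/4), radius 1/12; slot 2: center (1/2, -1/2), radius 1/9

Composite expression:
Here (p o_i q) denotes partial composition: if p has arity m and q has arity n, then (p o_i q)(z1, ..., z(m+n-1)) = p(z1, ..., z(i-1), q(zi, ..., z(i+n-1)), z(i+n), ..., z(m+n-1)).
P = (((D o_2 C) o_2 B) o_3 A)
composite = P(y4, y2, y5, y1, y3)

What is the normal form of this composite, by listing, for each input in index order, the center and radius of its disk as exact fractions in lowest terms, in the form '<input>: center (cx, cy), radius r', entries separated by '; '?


Affine substitution under D: radii multiply and y-centers shift.
input y4: applying the 1 nested substitution gives center (1/4, 1/4), radius 1/12
input y2: applying the 3 nested substitutions gives center (1/2, -53/108), radius 1/324
input y5: applying the 4 nested substitutions gives center (271/540, -551/1080), radius 1/2700
input y1: applying the 4 nested substitutions gives center (271/540, -23/45), radius 1/2430
input y3: applying the 2 nested substitutions gives center (5/9, -1/2), radius 1/72

y1: center (271/540, -23/45), radius 1/2430; y2: center (1/2, -53/108), radius 1/324; y3: center (5/9, -1/2), radius 1/72; y4: center (1/4, 1/4), radius 1/12; y5: center (271/540, -551/1080), radius 1/2700


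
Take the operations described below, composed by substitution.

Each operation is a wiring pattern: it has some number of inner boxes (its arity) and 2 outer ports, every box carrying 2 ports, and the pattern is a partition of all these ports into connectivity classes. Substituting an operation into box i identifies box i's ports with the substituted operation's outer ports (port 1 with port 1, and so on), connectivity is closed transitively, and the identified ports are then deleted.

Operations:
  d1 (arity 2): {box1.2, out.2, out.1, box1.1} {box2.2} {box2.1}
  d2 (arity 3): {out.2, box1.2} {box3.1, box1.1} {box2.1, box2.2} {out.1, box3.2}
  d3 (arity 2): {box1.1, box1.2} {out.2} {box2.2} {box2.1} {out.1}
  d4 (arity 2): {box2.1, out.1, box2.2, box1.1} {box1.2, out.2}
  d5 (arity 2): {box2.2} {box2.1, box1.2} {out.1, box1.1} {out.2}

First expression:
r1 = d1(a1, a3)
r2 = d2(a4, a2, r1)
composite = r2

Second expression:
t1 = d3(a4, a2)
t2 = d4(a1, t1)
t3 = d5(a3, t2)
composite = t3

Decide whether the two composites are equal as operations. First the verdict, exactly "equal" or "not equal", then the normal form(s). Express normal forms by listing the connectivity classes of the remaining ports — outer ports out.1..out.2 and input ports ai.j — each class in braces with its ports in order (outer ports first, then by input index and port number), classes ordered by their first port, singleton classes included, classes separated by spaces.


In normal form, the first expression is {out.1, a1.1, a1.2, a4.1} {out.2, a4.2} {a2.1, a2.2} {a3.1} {a3.2}
In normal form, the second expression is {out.1, a3.1} {out.2} {a1.1, a3.2} {a1.2} {a2.1} {a2.2} {a4.1, a4.2}
The forms do not match — not equal.

not equal — first {out.1, a1.1, a1.2, a4.1} {out.2, a4.2} {a2.1, a2.2} {a3.1} {a3.2}, second {out.1, a3.1} {out.2} {a1.1, a3.2} {a1.2} {a2.1} {a2.2} {a4.1, a4.2}


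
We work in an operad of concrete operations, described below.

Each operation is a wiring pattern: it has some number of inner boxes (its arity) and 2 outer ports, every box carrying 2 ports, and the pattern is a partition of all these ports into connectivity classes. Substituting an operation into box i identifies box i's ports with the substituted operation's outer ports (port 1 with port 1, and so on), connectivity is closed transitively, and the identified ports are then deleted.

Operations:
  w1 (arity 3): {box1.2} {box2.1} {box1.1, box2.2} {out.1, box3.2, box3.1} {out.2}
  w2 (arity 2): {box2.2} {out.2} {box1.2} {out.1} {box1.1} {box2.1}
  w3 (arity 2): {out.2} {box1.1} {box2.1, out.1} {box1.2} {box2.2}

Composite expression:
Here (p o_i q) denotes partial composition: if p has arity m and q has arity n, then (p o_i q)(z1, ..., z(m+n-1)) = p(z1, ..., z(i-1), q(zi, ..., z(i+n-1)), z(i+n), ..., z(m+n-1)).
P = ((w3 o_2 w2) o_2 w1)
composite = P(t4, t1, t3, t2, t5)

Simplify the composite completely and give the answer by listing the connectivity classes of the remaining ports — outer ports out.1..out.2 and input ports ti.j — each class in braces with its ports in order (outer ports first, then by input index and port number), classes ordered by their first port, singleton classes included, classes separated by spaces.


Connectivity passes through glued w3-boundaries; trace each wire chain.
through w1, on inputs (t1, t3, t2): {out.1, t2.1, t2.2} {out.2} {t1.1, t3.2} {t1.2} {t3.1} (out.j = stage outer ports)
through w2, on inputs (t1, t3, t2, t5): {out.1} {out.2} {t1.1, t3.2} {t1.2} {t2.1, t2.2} {t3.1} {t5.1} {t5.2} (out.j = stage outer ports)
through w3, on inputs (t4, t1, t3, t2, t5): {out.1} {out.2} {t1.1, t3.2} {t1.2} {t2.1, t2.2} {t3.1} {t4.1} {t4.2} {t5.1} {t5.2} (out.j = stage outer ports)

{out.1} {out.2} {t1.1, t3.2} {t1.2} {t2.1, t2.2} {t3.1} {t4.1} {t4.2} {t5.1} {t5.2}


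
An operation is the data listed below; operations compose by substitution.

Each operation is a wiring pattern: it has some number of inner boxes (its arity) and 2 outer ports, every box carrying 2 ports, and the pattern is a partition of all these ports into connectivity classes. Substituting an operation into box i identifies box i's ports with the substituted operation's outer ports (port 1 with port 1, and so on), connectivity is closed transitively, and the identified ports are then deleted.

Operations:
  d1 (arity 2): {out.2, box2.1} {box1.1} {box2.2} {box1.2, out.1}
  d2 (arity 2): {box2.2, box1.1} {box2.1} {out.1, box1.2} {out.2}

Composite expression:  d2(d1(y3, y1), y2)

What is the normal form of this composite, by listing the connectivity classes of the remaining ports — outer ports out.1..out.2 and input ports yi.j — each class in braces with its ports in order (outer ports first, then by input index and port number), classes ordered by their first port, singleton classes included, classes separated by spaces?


{out.1, y1.1} {out.2} {y1.2} {y2.1} {y2.2, y3.2} {y3.1}

Connectivity passes through glued d2-boundaries; trace each wire chain.
stage d1: inputs (y3, y1), connectivity {out.1, y3.2} {out.2, y1.1} {y1.2} {y3.1}, out.j its boundary
stage d2: inputs (y3, y1, y2), connectivity {out.1, y1.1} {out.2} {y1.2} {y2.1} {y2.2, y3.2} {y3.1}, out.j its boundary


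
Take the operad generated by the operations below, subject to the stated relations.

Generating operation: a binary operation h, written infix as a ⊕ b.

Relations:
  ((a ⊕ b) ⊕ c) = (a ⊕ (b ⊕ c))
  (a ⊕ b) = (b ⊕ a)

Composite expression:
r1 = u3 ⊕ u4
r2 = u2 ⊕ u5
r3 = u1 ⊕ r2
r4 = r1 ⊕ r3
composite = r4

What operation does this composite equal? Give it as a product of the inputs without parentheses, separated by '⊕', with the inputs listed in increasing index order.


With h associative and commutative, the u-input set is all that matters.
(u3 ⊕ u4) unparenthesizes to u3 ⊕ u4
(u2 ⊕ u5) unparenthesizes to u2 ⊕ u5
(u1 ⊕ (u2 ⊕ u5)) unparenthesizes to u1 ⊕ u2 ⊕ u5
((u3 ⊕ u4) ⊕ (u1 ⊕ (u2 ⊕ u5))) unparenthesizes to u3 ⊕ u4 ⊕ u1 ⊕ u2 ⊕ u5
commutativity sorts the factors: u1 ⊕ u2 ⊕ u3 ⊕ u4 ⊕ u5

u1 ⊕ u2 ⊕ u3 ⊕ u4 ⊕ u5


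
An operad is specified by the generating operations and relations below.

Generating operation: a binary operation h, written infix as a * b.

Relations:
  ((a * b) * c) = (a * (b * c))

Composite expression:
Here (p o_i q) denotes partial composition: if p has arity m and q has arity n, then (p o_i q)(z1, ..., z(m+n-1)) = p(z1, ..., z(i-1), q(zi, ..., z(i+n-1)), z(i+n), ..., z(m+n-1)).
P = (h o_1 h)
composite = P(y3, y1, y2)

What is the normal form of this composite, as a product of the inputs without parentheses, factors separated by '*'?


y3 * y1 * y2


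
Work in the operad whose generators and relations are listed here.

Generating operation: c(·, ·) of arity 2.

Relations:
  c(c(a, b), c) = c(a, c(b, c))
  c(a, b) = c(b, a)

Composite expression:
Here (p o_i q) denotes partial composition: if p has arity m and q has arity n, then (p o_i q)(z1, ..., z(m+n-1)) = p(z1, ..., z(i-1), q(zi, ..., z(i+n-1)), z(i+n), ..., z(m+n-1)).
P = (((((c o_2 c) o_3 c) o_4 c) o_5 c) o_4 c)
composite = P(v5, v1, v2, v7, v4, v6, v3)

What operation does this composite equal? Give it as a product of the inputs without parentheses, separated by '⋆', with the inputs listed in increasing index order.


Any arrangement under c is one operation, so sort the v-inputs.
c(v7, v4) flattens to v7 ⋆ v4
c(v6, v3) flattens to v6 ⋆ v3
c(c(v7, v4), c(v6, v3)) flattens to v7 ⋆ v4 ⋆ v6 ⋆ v3
c(v2, c(c(v7, v4), c(v6, v3))) flattens to v2 ⋆ v7 ⋆ v4 ⋆ v6 ⋆ v3
c(v1, c(v2, c(c(v7, v4), c(v6, v3)))) flattens to v1 ⋆ v2 ⋆ v7 ⋆ v4 ⋆ v6 ⋆ v3
c(v5, c(v1, c(v2, c(c(v7, v4), c(v6, v3))))) flattens to v5 ⋆ v1 ⋆ v2 ⋆ v7 ⋆ v4 ⋆ v6 ⋆ v3
sorting the factors by input index: v1 ⋆ v2 ⋆ v3 ⋆ v4 ⋆ v5 ⋆ v6 ⋆ v7

v1 ⋆ v2 ⋆ v3 ⋆ v4 ⋆ v5 ⋆ v6 ⋆ v7


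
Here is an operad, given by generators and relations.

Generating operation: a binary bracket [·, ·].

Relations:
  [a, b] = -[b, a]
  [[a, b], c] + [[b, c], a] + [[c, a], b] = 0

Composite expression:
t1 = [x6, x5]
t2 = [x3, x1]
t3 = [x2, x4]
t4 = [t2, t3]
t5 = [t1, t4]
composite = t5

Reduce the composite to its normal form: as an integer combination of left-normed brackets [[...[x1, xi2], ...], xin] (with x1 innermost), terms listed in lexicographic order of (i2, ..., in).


-[[[[[x1, x3], x2], x4], x5], x6] + [[[[[x1, x3], x2], x4], x6], x5] + [[[[[x1, x3], x4], x2], x5], x6] - [[[[[x1, x3], x4], x2], x6], x5]

In the tensor algebra, words opening x1 carry the x1-anchored form.
Composite bracket: [[x6, x5], [[x3, x1], [x2, x4]]]
Full expansion: 32 signed words from ab - ba (2^5 = 32).
Only words starting with x1 matter:
  x1x3x2x4x5x6 (sign -1) contributes -[[[[[x1, x3], x2], x4], x5], x6]
  x1x3x2x4x6x5 (sign +1) contributes +[[[[[x1, x3], x2], x4], x6], x5]
  x1x3x4x2x5x6 (sign +1) contributes +[[[[[x1, x3], x4], x2], x5], x6]
  x1x3x4x2x6x5 (sign -1) contributes -[[[[[x1, x3], x4], x2], x6], x5]


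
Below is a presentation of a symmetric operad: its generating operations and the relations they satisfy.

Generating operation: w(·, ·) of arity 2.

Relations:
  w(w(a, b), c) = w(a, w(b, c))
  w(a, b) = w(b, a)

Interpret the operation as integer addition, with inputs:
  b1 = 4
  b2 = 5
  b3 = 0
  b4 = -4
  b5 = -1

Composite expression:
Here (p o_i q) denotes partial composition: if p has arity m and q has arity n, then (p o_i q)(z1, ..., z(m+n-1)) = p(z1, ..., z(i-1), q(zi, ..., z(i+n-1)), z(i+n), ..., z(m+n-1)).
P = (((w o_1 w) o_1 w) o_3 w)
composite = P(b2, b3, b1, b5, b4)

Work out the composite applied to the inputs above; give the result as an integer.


w(b2, b3) = 5
w(b1, b5) = 3
w(w(b2, b3), w(b1, b5)) = 8
w(w(w(b2, b3), w(b1, b5)), b4) = 4

4


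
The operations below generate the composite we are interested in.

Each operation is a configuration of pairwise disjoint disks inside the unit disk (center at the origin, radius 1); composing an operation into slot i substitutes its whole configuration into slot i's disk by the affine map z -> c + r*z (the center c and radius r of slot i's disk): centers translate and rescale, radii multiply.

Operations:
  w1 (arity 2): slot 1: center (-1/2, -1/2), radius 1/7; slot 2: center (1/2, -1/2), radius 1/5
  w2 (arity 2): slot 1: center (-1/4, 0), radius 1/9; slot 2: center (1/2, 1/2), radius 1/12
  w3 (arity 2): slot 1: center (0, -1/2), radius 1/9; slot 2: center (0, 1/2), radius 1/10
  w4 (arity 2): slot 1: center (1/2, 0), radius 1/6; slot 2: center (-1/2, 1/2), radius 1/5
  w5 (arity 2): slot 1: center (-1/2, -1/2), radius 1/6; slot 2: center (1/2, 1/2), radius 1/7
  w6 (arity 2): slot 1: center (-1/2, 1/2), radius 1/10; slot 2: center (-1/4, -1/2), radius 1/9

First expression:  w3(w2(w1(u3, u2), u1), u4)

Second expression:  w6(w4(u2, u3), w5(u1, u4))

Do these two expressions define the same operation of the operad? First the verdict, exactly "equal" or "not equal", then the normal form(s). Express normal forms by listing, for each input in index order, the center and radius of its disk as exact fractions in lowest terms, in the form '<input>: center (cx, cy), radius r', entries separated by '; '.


not equal — first u1: center (1/18, -4/9), radius 1/108; u2: center (-7/324, -41/81), radius 1/405; u3: center (-11/324, -41/81), radius 1/567; u4: center (0, 1/2), radius 1/10, second u1: center (-11/36, -5/9), radius 1/54; u2: center (-9/20, 1/2), radius 1/60; u3: center (-11/20, 11/20), radius 1/50; u4: center (-7/36, -4/9), radius 1/63

Normal form of the first expression: u1: center (1/18, -4/9), radius 1/108; u2: center (-7/324, -41/81), radius 1/405; u3: center (-11/324, -41/81), radius 1/567; u4: center (0, 1/2), radius 1/10
Normal form of the second expression: u1: center (-11/36, -5/9), radius 1/54; u2: center (-9/20, 1/2), radius 1/60; u3: center (-11/20, 11/20), radius 1/50; u4: center (-7/36, -4/9), radius 1/63
They disagree, so not equal.


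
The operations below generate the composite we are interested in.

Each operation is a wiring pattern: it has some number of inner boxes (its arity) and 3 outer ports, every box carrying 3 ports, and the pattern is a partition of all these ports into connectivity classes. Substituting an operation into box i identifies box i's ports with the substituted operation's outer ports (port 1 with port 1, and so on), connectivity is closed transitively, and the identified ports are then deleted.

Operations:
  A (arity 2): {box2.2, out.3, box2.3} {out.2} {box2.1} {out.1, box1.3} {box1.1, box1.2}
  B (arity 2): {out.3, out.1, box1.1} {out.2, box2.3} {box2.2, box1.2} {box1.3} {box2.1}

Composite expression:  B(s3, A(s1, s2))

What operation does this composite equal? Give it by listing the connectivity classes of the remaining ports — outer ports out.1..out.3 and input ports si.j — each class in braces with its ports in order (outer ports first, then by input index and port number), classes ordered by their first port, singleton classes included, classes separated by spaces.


{out.1, out.3, s3.1} {out.2, s2.2, s2.3} {s1.1, s1.2} {s1.3} {s2.1} {s3.2} {s3.3}

After gluing at B, chains via deleted ports link the s-ports.
through A, on inputs (s1, s2): {out.1, s1.3} {out.2} {out.3, s2.2, s2.3} {s1.1, s1.2} {s2.1} (out.j = stage outer ports)
through B, on inputs (s3, s1, s2): {out.1, out.3, s3.1} {out.2, s2.2, s2.3} {s1.1, s1.2} {s1.3} {s2.1} {s3.2} {s3.3} (out.j = stage outer ports)


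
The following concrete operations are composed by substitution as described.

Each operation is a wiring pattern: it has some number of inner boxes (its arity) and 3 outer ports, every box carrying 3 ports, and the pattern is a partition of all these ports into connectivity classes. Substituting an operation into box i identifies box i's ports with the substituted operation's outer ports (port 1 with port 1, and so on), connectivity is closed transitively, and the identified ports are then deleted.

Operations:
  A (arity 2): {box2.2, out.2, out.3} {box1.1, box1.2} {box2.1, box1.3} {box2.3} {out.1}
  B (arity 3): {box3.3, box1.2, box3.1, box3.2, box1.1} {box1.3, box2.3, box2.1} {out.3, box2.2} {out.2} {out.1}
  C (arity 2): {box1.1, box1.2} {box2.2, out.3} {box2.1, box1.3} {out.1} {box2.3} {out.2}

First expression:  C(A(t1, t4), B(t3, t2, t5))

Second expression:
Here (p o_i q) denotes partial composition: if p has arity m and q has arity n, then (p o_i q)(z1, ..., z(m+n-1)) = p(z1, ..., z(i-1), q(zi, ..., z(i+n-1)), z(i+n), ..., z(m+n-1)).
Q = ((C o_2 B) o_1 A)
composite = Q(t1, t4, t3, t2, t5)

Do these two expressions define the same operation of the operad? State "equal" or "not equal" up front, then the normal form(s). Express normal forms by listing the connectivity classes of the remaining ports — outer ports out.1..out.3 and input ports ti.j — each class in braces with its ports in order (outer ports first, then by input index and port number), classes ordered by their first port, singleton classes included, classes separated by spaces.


equal: each reduces to {out.1} {out.2} {out.3} {t1.1, t1.2} {t1.3, t4.1} {t2.1, t2.3, t3.3} {t2.2} {t3.1, t3.2, t5.1, t5.2, t5.3} {t4.2} {t4.3}

The first composite normalizes to {out.1} {out.2} {out.3} {t1.1, t1.2} {t1.3, t4.1} {t2.1, t2.3, t3.3} {t2.2} {t3.1, t3.2, t5.1, t5.2, t5.3} {t4.2} {t4.3}
The second composite normalizes to {out.1} {out.2} {out.3} {t1.1, t1.2} {t1.3, t4.1} {t2.1, t2.3, t3.3} {t2.2} {t3.1, t3.2, t5.1, t5.2, t5.3} {t4.2} {t4.3}
One common form — equal.


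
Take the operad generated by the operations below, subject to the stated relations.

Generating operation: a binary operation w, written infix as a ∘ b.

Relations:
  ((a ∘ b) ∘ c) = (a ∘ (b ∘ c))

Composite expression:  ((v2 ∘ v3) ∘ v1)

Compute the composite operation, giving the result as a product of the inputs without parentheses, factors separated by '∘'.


Key point: w is associative — brackets drop, the v-order remains.
(v2 ∘ v3) collapses to v2 ∘ v3
((v2 ∘ v3) ∘ v1) collapses to v2 ∘ v3 ∘ v1

v2 ∘ v3 ∘ v1


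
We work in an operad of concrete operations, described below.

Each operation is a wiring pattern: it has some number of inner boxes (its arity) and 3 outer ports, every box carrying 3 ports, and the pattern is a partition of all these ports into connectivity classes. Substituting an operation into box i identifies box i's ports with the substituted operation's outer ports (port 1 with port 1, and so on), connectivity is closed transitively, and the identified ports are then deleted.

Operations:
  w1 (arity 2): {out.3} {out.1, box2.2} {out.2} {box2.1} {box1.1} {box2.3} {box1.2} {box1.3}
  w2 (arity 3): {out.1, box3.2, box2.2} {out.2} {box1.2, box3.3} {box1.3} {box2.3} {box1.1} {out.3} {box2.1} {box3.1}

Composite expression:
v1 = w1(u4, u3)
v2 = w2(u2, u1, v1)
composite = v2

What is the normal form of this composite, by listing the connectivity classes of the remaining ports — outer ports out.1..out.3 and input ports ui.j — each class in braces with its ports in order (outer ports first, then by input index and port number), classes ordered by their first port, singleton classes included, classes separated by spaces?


{out.1, u1.2} {out.2} {out.3} {u1.1} {u1.3} {u2.1} {u2.2} {u2.3} {u3.1} {u3.2} {u3.3} {u4.1} {u4.2} {u4.3}

Substituting into w2 glues patterns; closure does the rest.
composing w1 on (u4, u3), with out.j its own outer ports: {out.1, u3.2} {out.2} {out.3} {u3.1} {u3.3} {u4.1} {u4.2} {u4.3}
composing w2 on (u2, u1, u4, u3), with out.j its own outer ports: {out.1, u1.2} {out.2} {out.3} {u1.1} {u1.3} {u2.1} {u2.2} {u2.3} {u3.1} {u3.2} {u3.3} {u4.1} {u4.2} {u4.3}


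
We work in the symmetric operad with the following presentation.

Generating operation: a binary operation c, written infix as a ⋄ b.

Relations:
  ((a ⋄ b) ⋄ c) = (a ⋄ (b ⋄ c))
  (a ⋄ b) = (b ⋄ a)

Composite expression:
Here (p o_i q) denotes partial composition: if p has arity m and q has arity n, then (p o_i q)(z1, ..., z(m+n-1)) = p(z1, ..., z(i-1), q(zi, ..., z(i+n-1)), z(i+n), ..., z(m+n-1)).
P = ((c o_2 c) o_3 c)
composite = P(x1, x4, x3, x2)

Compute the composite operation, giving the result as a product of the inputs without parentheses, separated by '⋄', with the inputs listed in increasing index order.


x1 ⋄ x2 ⋄ x3 ⋄ x4

Key point: c commutes, so take the x-inputs in any fixed order.
(x3 ⋄ x2) linearizes to x3 ⋄ x2
(x4 ⋄ (x3 ⋄ x2)) linearizes to x4 ⋄ x3 ⋄ x2
(x1 ⋄ (x4 ⋄ (x3 ⋄ x2))) linearizes to x1 ⋄ x4 ⋄ x3 ⋄ x2
rearranged into index order: x1 ⋄ x2 ⋄ x3 ⋄ x4


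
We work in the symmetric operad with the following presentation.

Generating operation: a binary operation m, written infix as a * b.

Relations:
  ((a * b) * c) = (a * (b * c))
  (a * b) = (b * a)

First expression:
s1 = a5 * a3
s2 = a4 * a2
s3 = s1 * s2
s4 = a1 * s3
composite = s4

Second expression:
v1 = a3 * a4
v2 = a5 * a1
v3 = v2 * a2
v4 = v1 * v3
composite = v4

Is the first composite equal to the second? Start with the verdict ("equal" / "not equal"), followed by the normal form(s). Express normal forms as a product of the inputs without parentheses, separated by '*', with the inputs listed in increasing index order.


equal — both sides give a1 * a2 * a3 * a4 * a5


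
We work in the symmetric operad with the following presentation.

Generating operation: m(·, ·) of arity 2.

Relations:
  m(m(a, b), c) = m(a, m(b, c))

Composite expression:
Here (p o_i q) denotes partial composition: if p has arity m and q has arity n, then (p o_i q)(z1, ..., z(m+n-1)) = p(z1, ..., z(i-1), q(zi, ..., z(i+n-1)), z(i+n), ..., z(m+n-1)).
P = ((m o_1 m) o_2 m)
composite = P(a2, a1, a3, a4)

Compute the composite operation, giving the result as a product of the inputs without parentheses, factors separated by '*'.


a2 * a1 * a3 * a4

Every regrouping of m is equal, so read the a-inputs in written order.
m(a1, a3) collapses to a1 * a3
m(a2, m(a1, a3)) collapses to a2 * a1 * a3
m(m(a2, m(a1, a3)), a4) collapses to a2 * a1 * a3 * a4


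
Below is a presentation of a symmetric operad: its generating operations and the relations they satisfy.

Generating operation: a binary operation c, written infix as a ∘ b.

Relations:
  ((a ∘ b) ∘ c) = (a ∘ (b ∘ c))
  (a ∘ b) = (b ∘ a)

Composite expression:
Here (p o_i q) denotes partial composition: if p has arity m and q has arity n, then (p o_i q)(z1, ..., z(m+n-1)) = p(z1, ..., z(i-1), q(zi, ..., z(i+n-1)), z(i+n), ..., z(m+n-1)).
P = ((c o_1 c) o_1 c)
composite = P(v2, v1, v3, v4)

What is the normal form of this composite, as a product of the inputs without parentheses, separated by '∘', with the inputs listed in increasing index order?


Key point: c commutes, so take the v-inputs in any fixed order.
(v2 ∘ v1) flattens to v2 ∘ v1
((v2 ∘ v1) ∘ v3) flattens to v2 ∘ v1 ∘ v3
(((v2 ∘ v1) ∘ v3) ∘ v4) flattens to v2 ∘ v1 ∘ v3 ∘ v4
sorting the factors by input index: v1 ∘ v2 ∘ v3 ∘ v4

v1 ∘ v2 ∘ v3 ∘ v4


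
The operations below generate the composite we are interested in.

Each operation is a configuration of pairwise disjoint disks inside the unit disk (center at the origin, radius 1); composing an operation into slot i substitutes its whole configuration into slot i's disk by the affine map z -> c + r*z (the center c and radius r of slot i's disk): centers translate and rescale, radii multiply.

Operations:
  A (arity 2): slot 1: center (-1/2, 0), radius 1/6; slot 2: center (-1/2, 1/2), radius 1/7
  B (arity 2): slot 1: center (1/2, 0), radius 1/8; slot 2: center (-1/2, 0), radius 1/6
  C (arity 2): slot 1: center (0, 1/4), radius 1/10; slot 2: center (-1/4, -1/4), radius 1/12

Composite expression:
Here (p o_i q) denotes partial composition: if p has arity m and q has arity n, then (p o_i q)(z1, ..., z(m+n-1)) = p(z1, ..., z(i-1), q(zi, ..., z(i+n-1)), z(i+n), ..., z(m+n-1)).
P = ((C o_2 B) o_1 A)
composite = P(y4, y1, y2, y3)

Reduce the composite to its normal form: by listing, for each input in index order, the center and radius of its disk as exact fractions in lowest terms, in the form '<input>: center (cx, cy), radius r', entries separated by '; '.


y1: center (-1/20, 3/10), radius 1/70; y2: center (-5/24, -1/4), radius 1/96; y3: center (-7/24, -1/4), radius 1/72; y4: center (-1/20, 1/4), radius 1/60
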